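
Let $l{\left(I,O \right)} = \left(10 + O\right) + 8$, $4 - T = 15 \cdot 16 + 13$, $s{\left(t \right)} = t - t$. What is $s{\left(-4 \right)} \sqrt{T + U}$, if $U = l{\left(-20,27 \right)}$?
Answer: $0$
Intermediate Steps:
$s{\left(t \right)} = 0$
$T = -249$ ($T = 4 - \left(15 \cdot 16 + 13\right) = 4 - \left(240 + 13\right) = 4 - 253 = -249$)
$l{\left(I,O \right)} = 18 + O$
$U = 45$ ($U = 18 + 27 = 45$)
$s{\left(-4 \right)} \sqrt{T + U} = 0 \sqrt{-249 + 45} = 0 \sqrt{-204} = 0 \cdot 2 i \sqrt{51} = 0$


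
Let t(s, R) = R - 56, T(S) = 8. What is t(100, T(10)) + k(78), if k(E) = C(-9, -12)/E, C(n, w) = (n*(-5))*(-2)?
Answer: -639/13 ≈ -49.154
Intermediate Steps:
t(s, R) = -56 + R
C(n, w) = 10*n (C(n, w) = -5*n*(-2) = 10*n)
k(E) = -90/E (k(E) = (10*(-9))/E = -90/E)
t(100, T(10)) + k(78) = (-56 + 8) - 90/78 = -48 - 90*1/78 = -48 - 15/13 = -639/13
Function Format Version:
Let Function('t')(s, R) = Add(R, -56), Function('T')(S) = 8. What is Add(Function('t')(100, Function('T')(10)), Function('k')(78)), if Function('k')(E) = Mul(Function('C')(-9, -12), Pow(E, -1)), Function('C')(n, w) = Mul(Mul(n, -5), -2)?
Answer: Rational(-639, 13) ≈ -49.154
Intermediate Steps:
Function('t')(s, R) = Add(-56, R)
Function('C')(n, w) = Mul(10, n) (Function('C')(n, w) = Mul(Mul(-5, n), -2) = Mul(10, n))
Function('k')(E) = Mul(-90, Pow(E, -1)) (Function('k')(E) = Mul(Mul(10, -9), Pow(E, -1)) = Mul(-90, Pow(E, -1)))
Add(Function('t')(100, Function('T')(10)), Function('k')(78)) = Add(Add(-56, 8), Mul(-90, Pow(78, -1))) = Add(-48, Mul(-90, Rational(1, 78))) = Add(-48, Rational(-15, 13)) = Rational(-639, 13)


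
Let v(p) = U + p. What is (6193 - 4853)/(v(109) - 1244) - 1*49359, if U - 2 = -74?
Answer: -59577653/1207 ≈ -49360.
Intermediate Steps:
U = -72 (U = 2 - 74 = -72)
v(p) = -72 + p
(6193 - 4853)/(v(109) - 1244) - 1*49359 = (6193 - 4853)/((-72 + 109) - 1244) - 1*49359 = 1340/(37 - 1244) - 49359 = 1340/(-1207) - 49359 = 1340*(-1/1207) - 49359 = -1340/1207 - 49359 = -59577653/1207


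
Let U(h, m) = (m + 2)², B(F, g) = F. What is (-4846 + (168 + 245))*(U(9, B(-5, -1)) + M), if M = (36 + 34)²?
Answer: -21761597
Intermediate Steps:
U(h, m) = (2 + m)²
M = 4900 (M = 70² = 4900)
(-4846 + (168 + 245))*(U(9, B(-5, -1)) + M) = (-4846 + (168 + 245))*((2 - 5)² + 4900) = (-4846 + 413)*((-3)² + 4900) = -4433*(9 + 4900) = -4433*4909 = -21761597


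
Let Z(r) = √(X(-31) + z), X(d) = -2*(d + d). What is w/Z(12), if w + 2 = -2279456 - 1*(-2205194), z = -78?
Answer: -37132*√46/23 ≈ -10950.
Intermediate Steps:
w = -74264 (w = -2 + (-2279456 - 1*(-2205194)) = -2 + (-2279456 + 2205194) = -2 - 74262 = -74264)
X(d) = -4*d
Z(r) = √46 (Z(r) = √(-4*(-31) - 78) = √(124 - 78) = √46)
w/Z(12) = -74264*√46/46 = -37132*√46/23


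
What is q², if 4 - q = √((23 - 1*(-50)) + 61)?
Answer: (4 - √134)² ≈ 57.393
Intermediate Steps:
q = 4 - √134 (q = 4 - √((23 - 1*(-50)) + 61) = 4 - √((23 + 50) + 61) = 4 - √(73 + 61) = 4 - √134 ≈ -7.5758)
q² = (4 - √134)²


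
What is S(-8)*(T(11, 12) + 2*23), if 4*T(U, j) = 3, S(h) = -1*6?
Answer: -561/2 ≈ -280.50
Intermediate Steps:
S(h) = -6
T(U, j) = ¾ (T(U, j) = (¼)*3 = ¾)
S(-8)*(T(11, 12) + 2*23) = -6*(¾ + 2*23) = -6*(¾ + 46) = -6*187/4 = -561/2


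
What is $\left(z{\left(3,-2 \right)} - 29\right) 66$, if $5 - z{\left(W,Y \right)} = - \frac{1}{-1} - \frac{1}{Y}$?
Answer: $-1683$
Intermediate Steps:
$z{\left(W,Y \right)} = 4 + \frac{1}{Y}$ ($z{\left(W,Y \right)} = 5 - \left(- \frac{1}{-1} - \frac{1}{Y}\right) = 5 - \left(\left(-1\right) \left(-1\right) - \frac{1}{Y}\right) = 5 - \left(1 - \frac{1}{Y}\right) = 4 + \frac{1}{Y}$)
$\left(z{\left(3,-2 \right)} - 29\right) 66 = \left(\left(4 + \frac{1}{-2}\right) - 29\right) 66 = \left(\left(4 - \frac{1}{2}\right) - 29\right) 66 = \left(\frac{7}{2} - 29\right) 66 = \left(- \frac{51}{2}\right) 66 = -1683$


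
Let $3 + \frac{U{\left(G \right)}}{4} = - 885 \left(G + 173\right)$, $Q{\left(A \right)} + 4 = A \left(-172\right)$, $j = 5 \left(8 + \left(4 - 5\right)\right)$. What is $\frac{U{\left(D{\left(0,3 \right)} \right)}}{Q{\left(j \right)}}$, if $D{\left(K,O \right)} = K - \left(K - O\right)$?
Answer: $\frac{51921}{502} \approx 103.43$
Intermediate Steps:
$D{\left(K,O \right)} = O$
$j = 35$ ($j = 5 \left(8 - 1\right) = 5 \cdot 7 = 35$)
$Q{\left(A \right)} = -4 - 172 A$ ($Q{\left(A \right)} = -4 + A \left(-172\right) = -4 - 172 A$)
$U{\left(G \right)} = -612432 - 3540 G$ ($U{\left(G \right)} = -12 + 4 \left(- 885 \left(G + 173\right)\right) = -12 + 4 \left(- 885 \left(173 + G\right)\right) = -12 + 4 \left(-153105 - 885 G\right) = -12 - \left(612420 + 3540 G\right) = -612432 - 3540 G$)
$\frac{U{\left(D{\left(0,3 \right)} \right)}}{Q{\left(j \right)}} = \frac{-612432 - 10620}{-4 - 6020} = - \frac{623052}{-6024} = \left(-623052\right) \left(- \frac{1}{6024}\right) = \frac{51921}{502}$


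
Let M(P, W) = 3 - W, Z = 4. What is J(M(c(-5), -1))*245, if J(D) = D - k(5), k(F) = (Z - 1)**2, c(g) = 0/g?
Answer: -1225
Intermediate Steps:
c(g) = 0
k(F) = 9 (k(F) = (4 - 1)**2 = 3**2 = 9)
J(D) = -9 + D (J(D) = D - 1*9 = D - 9 = -9 + D)
J(M(c(-5), -1))*245 = (-9 + (3 - 1*(-1)))*245 = (-9 + (3 + 1))*245 = (-9 + 4)*245 = -5*245 = -1225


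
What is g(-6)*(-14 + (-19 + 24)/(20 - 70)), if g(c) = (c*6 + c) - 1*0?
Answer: 2961/5 ≈ 592.20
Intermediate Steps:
g(c) = 7*c (g(c) = (6*c + c) + 0 = 7*c + 0 = 7*c)
g(-6)*(-14 + (-19 + 24)/(20 - 70)) = (7*(-6))*(-14 + (-19 + 24)/(20 - 70)) = -42*(-14 + 5/(-50)) = -42*(-14 + 5*(-1/50)) = -42*(-14 - 1/10) = -42*(-141/10) = 2961/5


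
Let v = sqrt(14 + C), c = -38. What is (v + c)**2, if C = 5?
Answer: (38 - sqrt(19))**2 ≈ 1131.7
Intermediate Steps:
v = sqrt(19) (v = sqrt(14 + 5) = sqrt(19) ≈ 4.3589)
(v + c)**2 = (sqrt(19) - 38)**2 = (-38 + sqrt(19))**2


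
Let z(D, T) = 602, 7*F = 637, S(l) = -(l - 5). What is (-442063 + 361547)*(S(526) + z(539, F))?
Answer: -6521796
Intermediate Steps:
S(l) = 5 - l (S(l) = -(-5 + l) = 5 - l)
F = 91 (F = (⅐)*637 = 91)
(-442063 + 361547)*(S(526) + z(539, F)) = (-442063 + 361547)*((5 - 1*526) + 602) = -80516*((5 - 526) + 602) = -80516*(-521 + 602) = -80516*81 = -6521796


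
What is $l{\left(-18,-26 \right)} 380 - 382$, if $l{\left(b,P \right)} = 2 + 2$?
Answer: $1138$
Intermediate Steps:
$l{\left(b,P \right)} = 4$
$l{\left(-18,-26 \right)} 380 - 382 = 4 \cdot 380 - 382 = 1520 - 382 = 1138$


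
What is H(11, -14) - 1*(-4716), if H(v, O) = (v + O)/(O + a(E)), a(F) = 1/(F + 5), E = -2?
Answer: 193365/41 ≈ 4716.2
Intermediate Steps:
a(F) = 1/(5 + F)
H(v, O) = (O + v)/(⅓ + O) (H(v, O) = (v + O)/(O + 1/(5 - 2)) = (O + v)/(O + 1/3) = (O + v)/(O + ⅓) = (O + v)/(⅓ + O))
H(11, -14) - 1*(-4716) = 3*(-14 + 11)/(1 + 3*(-14)) - 1*(-4716) = 3*(-3)/(1 - 42) + 4716 = 3*(-3)/(-41) + 4716 = 3*(-1/41)*(-3) + 4716 = 9/41 + 4716 = 193365/41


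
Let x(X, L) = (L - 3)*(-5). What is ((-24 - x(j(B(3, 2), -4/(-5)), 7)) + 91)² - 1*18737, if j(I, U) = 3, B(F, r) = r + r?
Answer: -11168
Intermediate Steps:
B(F, r) = 2*r
x(X, L) = 15 - 5*L (x(X, L) = (-3 + L)*(-5) = 15 - 5*L)
((-24 - x(j(B(3, 2), -4/(-5)), 7)) + 91)² - 1*18737 = ((-24 - (15 - 5*7)) + 91)² - 1*18737 = ((-24 - (15 - 35)) + 91)² - 18737 = ((-24 - 1*(-20)) + 91)² - 18737 = ((-24 + 20) + 91)² - 18737 = (-4 + 91)² - 18737 = 87² - 18737 = 7569 - 18737 = -11168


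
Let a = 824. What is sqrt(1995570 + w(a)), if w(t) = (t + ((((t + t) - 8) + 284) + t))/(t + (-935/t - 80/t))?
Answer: sqrt(101914229405886242)/225987 ≈ 1412.6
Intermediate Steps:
w(t) = (276 + 4*t)/(t - 1015/t) (w(t) = (t + (((2*t - 8) + 284) + t))/(t - 1015/t) = (t + (((-8 + 2*t) + 284) + t))/(t - 1015/t) = (t + ((276 + 2*t) + t))/(t - 1015/t) = (t + (276 + 3*t))/(t - 1015/t) = (276 + 4*t)/(t - 1015/t))
sqrt(1995570 + w(a)) = sqrt(1995570 + 4*824*(69 + 824)/(-1015 + 824**2)) = sqrt(1995570 + 4*824*893/(-1015 + 678976)) = sqrt(1995570 + 4*824*893/677961) = sqrt(1995570 + 4*824*(1/677961)*893) = sqrt(1995570 + 2943328/677961) = sqrt(1352921576098/677961) = sqrt(101914229405886242)/225987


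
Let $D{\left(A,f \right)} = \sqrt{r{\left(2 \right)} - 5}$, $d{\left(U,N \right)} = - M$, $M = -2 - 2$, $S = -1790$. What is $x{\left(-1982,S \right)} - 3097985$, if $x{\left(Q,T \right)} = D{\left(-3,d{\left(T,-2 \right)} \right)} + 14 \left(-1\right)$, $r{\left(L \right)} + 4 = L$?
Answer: $-3097999 + i \sqrt{7} \approx -3.098 \cdot 10^{6} + 2.6458 i$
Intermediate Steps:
$r{\left(L \right)} = -4 + L$
$M = -4$ ($M = -2 - 2 = -4$)
$d{\left(U,N \right)} = 4$ ($d{\left(U,N \right)} = \left(-1\right) \left(-4\right) = 4$)
$D{\left(A,f \right)} = i \sqrt{7}$ ($D{\left(A,f \right)} = \sqrt{\left(-4 + 2\right) - 5} = \sqrt{-2 - 5} = \sqrt{-7} = i \sqrt{7}$)
$x{\left(Q,T \right)} = -14 + i \sqrt{7}$ ($x{\left(Q,T \right)} = i \sqrt{7} + 14 \left(-1\right) = i \sqrt{7} - 14 = -14 + i \sqrt{7}$)
$x{\left(-1982,S \right)} - 3097985 = \left(-14 + i \sqrt{7}\right) - 3097985 = -3097999 + i \sqrt{7}$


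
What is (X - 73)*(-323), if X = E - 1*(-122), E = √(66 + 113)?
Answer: -15827 - 323*√179 ≈ -20148.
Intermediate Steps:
E = √179 ≈ 13.379
X = 122 + √179 (X = √179 - 1*(-122) = √179 + 122 = 122 + √179 ≈ 135.38)
(X - 73)*(-323) = ((122 + √179) - 73)*(-323) = (49 + √179)*(-323) = -15827 - 323*√179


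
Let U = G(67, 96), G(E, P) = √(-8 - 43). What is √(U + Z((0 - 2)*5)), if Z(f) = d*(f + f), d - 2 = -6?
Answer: √(80 + I*√51) ≈ 8.9532 + 0.39882*I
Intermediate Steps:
d = -4 (d = 2 - 6 = -4)
G(E, P) = I*√51 (G(E, P) = √(-51) = I*√51)
U = I*√51 ≈ 7.1414*I
Z(f) = -8*f (Z(f) = -4*(f + f) = -8*f)
√(U + Z((0 - 2)*5)) = √(I*√51 - 8*(0 - 2)*5) = √(I*√51 - (-16)*5) = √(I*√51 - 8*(-10)) = √(I*√51 + 80) = √(80 + I*√51)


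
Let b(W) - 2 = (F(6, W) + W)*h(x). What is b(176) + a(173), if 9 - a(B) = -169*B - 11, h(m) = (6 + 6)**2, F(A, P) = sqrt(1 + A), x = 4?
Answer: 54603 + 144*sqrt(7) ≈ 54984.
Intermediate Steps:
h(m) = 144 (h(m) = 12**2 = 144)
a(B) = 20 + 169*B (a(B) = 9 - (-169*B - 11) = 9 - (-11 - 169*B) = 9 + (11 + 169*B) = 20 + 169*B)
b(W) = 2 + 144*W + 144*sqrt(7) (b(W) = 2 + (sqrt(1 + 6) + W)*144 = 2 + (sqrt(7) + W)*144 = 2 + (W + sqrt(7))*144 = 2 + (144*W + 144*sqrt(7)) = 2 + 144*W + 144*sqrt(7))
b(176) + a(173) = (2 + 144*176 + 144*sqrt(7)) + (20 + 169*173) = (2 + 25344 + 144*sqrt(7)) + (20 + 29237) = (25346 + 144*sqrt(7)) + 29257 = 54603 + 144*sqrt(7)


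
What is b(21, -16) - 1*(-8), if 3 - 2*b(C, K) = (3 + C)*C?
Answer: -485/2 ≈ -242.50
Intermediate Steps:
b(C, K) = 3/2 - C*(3 + C)/2 (b(C, K) = 3/2 - (3 + C)*C/2 = 3/2 - C*(3 + C)/2)
b(21, -16) - 1*(-8) = (3/2 - 3/2*21 - ½*21²) - 1*(-8) = (3/2 - 63/2 - ½*441) + 8 = (3/2 - 63/2 - 441/2) + 8 = -501/2 + 8 = -485/2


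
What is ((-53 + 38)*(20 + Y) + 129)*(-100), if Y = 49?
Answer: 90600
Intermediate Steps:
((-53 + 38)*(20 + Y) + 129)*(-100) = ((-53 + 38)*(20 + 49) + 129)*(-100) = (-15*69 + 129)*(-100) = (-1035 + 129)*(-100) = -906*(-100) = 90600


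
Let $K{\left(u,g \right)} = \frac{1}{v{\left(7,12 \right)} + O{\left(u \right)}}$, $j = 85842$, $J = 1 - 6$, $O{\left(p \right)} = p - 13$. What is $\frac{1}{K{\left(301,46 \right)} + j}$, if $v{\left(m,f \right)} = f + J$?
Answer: $\frac{295}{25323391} \approx 1.1649 \cdot 10^{-5}$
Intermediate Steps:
$O{\left(p \right)} = -13 + p$
$J = -5$ ($J = 1 - 6 = -5$)
$v{\left(m,f \right)} = -5 + f$ ($v{\left(m,f \right)} = f - 5 = -5 + f$)
$K{\left(u,g \right)} = \frac{1}{-6 + u}$ ($K{\left(u,g \right)} = \frac{1}{\left(-5 + 12\right) + \left(-13 + u\right)} = \frac{1}{7 + \left(-13 + u\right)} = \frac{1}{-6 + u}$)
$\frac{1}{K{\left(301,46 \right)} + j} = \frac{1}{\frac{1}{-6 + 301} + 85842} = \frac{1}{\frac{1}{295} + 85842} = \frac{1}{\frac{25323391}{295}} = \frac{295}{25323391}$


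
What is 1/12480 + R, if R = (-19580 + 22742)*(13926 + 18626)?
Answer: 1284559211521/12480 ≈ 1.0293e+8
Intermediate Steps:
R = 102929424 (R = 3162*32552 = 102929424)
1/12480 + R = 1/12480 + 102929424 = 1284559211521/12480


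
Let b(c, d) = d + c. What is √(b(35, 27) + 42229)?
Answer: 3*√4699 ≈ 205.65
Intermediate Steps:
b(c, d) = c + d
√(b(35, 27) + 42229) = √((35 + 27) + 42229) = √(62 + 42229) = √42291 = 3*√4699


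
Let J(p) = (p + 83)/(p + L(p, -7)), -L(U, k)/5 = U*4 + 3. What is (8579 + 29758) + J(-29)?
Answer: 10274343/268 ≈ 38337.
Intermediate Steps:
L(U, k) = -15 - 20*U (L(U, k) = -5*(U*4 + 3) = -5*(4*U + 3) = -5*(3 + 4*U) = -15 - 20*U)
J(p) = (83 + p)/(-15 - 19*p) (J(p) = (p + 83)/(p + (-15 - 20*p)) = (83 + p)/(-15 - 19*p))
(8579 + 29758) + J(-29) = (8579 + 29758) + (-83 - 1*(-29))/(15 + 19*(-29)) = 38337 + (-83 + 29)/(15 - 551) = 38337 - 54/(-536) = 38337 - 1/536*(-54) = 38337 + 27/268 = 10274343/268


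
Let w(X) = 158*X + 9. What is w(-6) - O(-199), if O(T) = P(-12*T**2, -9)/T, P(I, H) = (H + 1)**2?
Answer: -186797/199 ≈ -938.68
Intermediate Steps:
P(I, H) = (1 + H)**2
w(X) = 9 + 158*X
O(T) = 64/T (O(T) = (1 - 9)**2/T = (-8)**2/T = 64/T)
w(-6) - O(-199) = (9 + 158*(-6)) - 64/(-199) = (9 - 948) - 64*(-1)/199 = -939 - 1*(-64/199) = -939 + 64/199 = -186797/199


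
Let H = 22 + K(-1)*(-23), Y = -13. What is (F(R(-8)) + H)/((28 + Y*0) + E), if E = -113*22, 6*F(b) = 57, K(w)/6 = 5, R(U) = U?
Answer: 1317/4916 ≈ 0.26790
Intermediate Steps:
K(w) = 30 (K(w) = 6*5 = 30)
H = -668 (H = 22 + 30*(-23) = 22 - 690 = -668)
F(b) = 19/2 (F(b) = (⅙)*57 = 19/2)
E = -2486
(F(R(-8)) + H)/((28 + Y*0) + E) = (19/2 - 668)/((28 - 13*0) - 2486) = -1317/(2*((28 + 0) - 2486)) = -1317/(2*(28 - 2486)) = -1317/2/(-2458) = -1317/2*(-1/2458) = 1317/4916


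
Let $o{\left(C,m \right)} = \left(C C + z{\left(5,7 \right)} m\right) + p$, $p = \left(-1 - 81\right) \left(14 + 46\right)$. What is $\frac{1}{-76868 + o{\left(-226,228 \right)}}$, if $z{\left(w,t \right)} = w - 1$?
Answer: $- \frac{1}{29800} \approx -3.3557 \cdot 10^{-5}$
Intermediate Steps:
$z{\left(w,t \right)} = -1 + w$
$p = -4920$ ($p = \left(-82\right) 60 = -4920$)
$o{\left(C,m \right)} = -4920 + C^{2} + 4 m$ ($o{\left(C,m \right)} = \left(C C + \left(-1 + 5\right) m\right) - 4920 = \left(C^{2} + 4 m\right) - 4920 = -4920 + C^{2} + 4 m$)
$\frac{1}{-76868 + o{\left(-226,228 \right)}} = \frac{1}{-76868 + \left(-4920 + \left(-226\right)^{2} + 4 \cdot 228\right)} = \frac{1}{-76868 + \left(-4920 + 51076 + 912\right)} = \frac{1}{-76868 + 47068} = \frac{1}{-29800} = - \frac{1}{29800}$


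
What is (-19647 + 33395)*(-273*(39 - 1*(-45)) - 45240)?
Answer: -937228656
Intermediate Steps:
(-19647 + 33395)*(-273*(39 - 1*(-45)) - 45240) = 13748*(-273*(39 + 45) - 45240) = 13748*(-273*84 - 45240) = 13748*(-22932 - 45240) = 13748*(-68172) = -937228656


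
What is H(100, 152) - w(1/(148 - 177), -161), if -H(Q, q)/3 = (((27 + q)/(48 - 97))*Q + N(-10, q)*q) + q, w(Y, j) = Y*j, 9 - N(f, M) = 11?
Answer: 2197387/1421 ≈ 1546.4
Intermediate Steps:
N(f, M) = -2 (N(f, M) = 9 - 1*11 = 9 - 11 = -2)
H(Q, q) = 3*q - 3*Q*(-27/49 - q/49) (H(Q, q) = -3*((((27 + q)/(48 - 97))*Q - 2*q) + q) = -3*((((27 + q)/(-49))*Q - 2*q) + q) = -3*((((27 + q)*(-1/49))*Q - 2*q) + q) = -3*(((-27/49 - q/49)*Q - 2*q) + q) = -3*((Q*(-27/49 - q/49) - 2*q) + q) = -3*((-2*q + Q*(-27/49 - q/49)) + q) = -3*(-q + Q*(-27/49 - q/49)) = 3*q - 3*Q*(-27/49 - q/49))
H(100, 152) - w(1/(148 - 177), -161) = (3*152 + (81/49)*100 + (3/49)*100*152) - (-161)/(148 - 177) = (456 + 8100/49 + 45600/49) - (-161)/(-29) = 76044/49 - (-1)*(-161)/29 = 76044/49 - 1*161/29 = 76044/49 - 161/29 = 2197387/1421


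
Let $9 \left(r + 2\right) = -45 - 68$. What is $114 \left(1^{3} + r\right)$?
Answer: $- \frac{4636}{3} \approx -1545.3$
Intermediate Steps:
$r = - \frac{131}{9}$ ($r = -2 + \frac{-45 - 68}{9} = -2 + \frac{1}{9} \left(-113\right) = -2 - \frac{113}{9} = - \frac{131}{9} \approx -14.556$)
$114 \left(1^{3} + r\right) = 114 \left(1^{3} - \frac{131}{9}\right) = 114 \left(1 - \frac{131}{9}\right) = 114 \left(- \frac{122}{9}\right) = - \frac{4636}{3}$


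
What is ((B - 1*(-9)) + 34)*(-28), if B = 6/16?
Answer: -2429/2 ≈ -1214.5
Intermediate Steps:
B = 3/8 (B = 6*(1/16) = 3/8 ≈ 0.37500)
((B - 1*(-9)) + 34)*(-28) = ((3/8 - 1*(-9)) + 34)*(-28) = ((3/8 + 9) + 34)*(-28) = (75/8 + 34)*(-28) = (347/8)*(-28) = -2429/2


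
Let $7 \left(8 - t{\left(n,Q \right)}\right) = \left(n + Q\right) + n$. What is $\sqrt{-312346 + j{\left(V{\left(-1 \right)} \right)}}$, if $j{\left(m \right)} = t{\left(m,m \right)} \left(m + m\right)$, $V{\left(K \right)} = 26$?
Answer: $\frac{i \sqrt{15312962}}{7} \approx 559.03 i$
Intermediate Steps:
$t{\left(n,Q \right)} = 8 - \frac{2 n}{7} - \frac{Q}{7}$ ($t{\left(n,Q \right)} = 8 - \frac{\left(n + Q\right) + n}{7} = 8 - \frac{\left(Q + n\right) + n}{7} = 8 - \frac{Q + 2 n}{7} = 8 - \left(\frac{Q}{7} + \frac{2 n}{7}\right) = 8 - \frac{2 n}{7} - \frac{Q}{7}$)
$j{\left(m \right)} = 2 m \left(8 - \frac{3 m}{7}\right)$ ($j{\left(m \right)} = \left(8 - \frac{2 m}{7} - \frac{m}{7}\right) \left(m + m\right) = \left(8 - \frac{3 m}{7}\right) 2 m = 2 m \left(8 - \frac{3 m}{7}\right)$)
$\sqrt{-312346 + j{\left(V{\left(-1 \right)} \right)}} = \sqrt{-312346 + \frac{2}{7} \cdot 26 \left(56 - 78\right)} = \sqrt{-312346 + \frac{2}{7} \cdot 26 \left(-22\right)} = \sqrt{-312346 - \frac{1144}{7}} = \sqrt{- \frac{2187566}{7}} = \frac{i \sqrt{15312962}}{7}$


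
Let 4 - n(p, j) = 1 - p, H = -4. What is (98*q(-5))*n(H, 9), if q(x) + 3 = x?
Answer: 784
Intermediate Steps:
q(x) = -3 + x
n(p, j) = 3 + p (n(p, j) = 4 - (1 - p) = 4 + (-1 + p) = 3 + p)
(98*q(-5))*n(H, 9) = (98*(-3 - 5))*(3 - 4) = (98*(-8))*(-1) = -784*(-1) = 784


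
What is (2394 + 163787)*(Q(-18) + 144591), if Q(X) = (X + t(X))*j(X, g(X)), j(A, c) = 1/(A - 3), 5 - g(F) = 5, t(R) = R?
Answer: 168199932969/7 ≈ 2.4029e+10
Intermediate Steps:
g(F) = 0 (g(F) = 5 - 1*5 = 5 - 5 = 0)
j(A, c) = 1/(-3 + A)
Q(X) = 2*X/(-3 + X) (Q(X) = (X + X)/(-3 + X) = (2*X)/(-3 + X) = 2*X/(-3 + X))
(2394 + 163787)*(Q(-18) + 144591) = (2394 + 163787)*(2*(-18)/(-3 - 18) + 144591) = 166181*(2*(-18)/(-21) + 144591) = 166181*(2*(-18)*(-1/21) + 144591) = 166181*(12/7 + 144591) = 166181*(1012149/7) = 168199932969/7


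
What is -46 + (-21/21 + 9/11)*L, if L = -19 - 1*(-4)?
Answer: -476/11 ≈ -43.273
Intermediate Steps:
L = -15 (L = -19 + 4 = -15)
-46 + (-21/21 + 9/11)*L = -46 + (-21/21 + 9/11)*(-15) = -46 + (-21*1/21 + 9*(1/11))*(-15) = -46 + (-1 + 9/11)*(-15) = -46 - 2/11*(-15) = -46 + 30/11 = -476/11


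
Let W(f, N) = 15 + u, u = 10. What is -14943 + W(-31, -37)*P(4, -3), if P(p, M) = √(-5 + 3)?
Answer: -14943 + 25*I*√2 ≈ -14943.0 + 35.355*I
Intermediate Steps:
P(p, M) = I*√2 (P(p, M) = √(-2) = I*√2)
W(f, N) = 25 (W(f, N) = 15 + 10 = 25)
-14943 + W(-31, -37)*P(4, -3) = -14943 + 25*(I*√2) = -14943 + 25*I*√2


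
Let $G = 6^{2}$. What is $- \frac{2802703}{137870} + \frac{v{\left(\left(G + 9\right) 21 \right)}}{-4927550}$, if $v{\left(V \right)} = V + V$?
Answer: $- \frac{276214394839}{13587226370} \approx -20.329$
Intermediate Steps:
$G = 36$
$v{\left(V \right)} = 2 V$
$- \frac{2802703}{137870} + \frac{v{\left(\left(G + 9\right) 21 \right)}}{-4927550} = - \frac{2802703}{137870} + \frac{2 \left(36 + 9\right) 21}{-4927550} = \left(-2802703\right) \frac{1}{137870} + 2 \cdot 45 \cdot 21 \left(- \frac{1}{4927550}\right) = - \frac{2802703}{137870} + 2 \cdot 945 \left(- \frac{1}{4927550}\right) = - \frac{2802703}{137870} + 1890 \left(- \frac{1}{4927550}\right) = - \frac{2802703}{137870} - \frac{189}{492755} = - \frac{276214394839}{13587226370}$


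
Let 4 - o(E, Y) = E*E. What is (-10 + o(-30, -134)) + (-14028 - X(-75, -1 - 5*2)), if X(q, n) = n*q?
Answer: -15759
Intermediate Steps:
o(E, Y) = 4 - E² (o(E, Y) = 4 - E*E = 4 - E²)
(-10 + o(-30, -134)) + (-14028 - X(-75, -1 - 5*2)) = (-10 + (4 - 1*(-30)²)) + (-14028 - (-1 - 5*2)*(-75)) = (-10 + (4 - 1*900)) + (-14028 - (-1 - 10)*(-75)) = (-10 + (4 - 900)) + (-14028 - (-11)*(-75)) = (-10 - 896) + (-14028 - 1*825) = -906 + (-14028 - 825) = -906 - 14853 = -15759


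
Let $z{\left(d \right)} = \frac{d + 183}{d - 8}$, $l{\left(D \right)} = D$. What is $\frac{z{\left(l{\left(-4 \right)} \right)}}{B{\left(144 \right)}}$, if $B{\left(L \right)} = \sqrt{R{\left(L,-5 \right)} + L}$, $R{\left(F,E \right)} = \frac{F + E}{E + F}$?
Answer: $- \frac{179 \sqrt{145}}{1740} \approx -1.2388$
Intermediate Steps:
$z{\left(d \right)} = \frac{183 + d}{-8 + d}$
$R{\left(F,E \right)} = 1$ ($R{\left(F,E \right)} = \frac{E + F}{E + F} = 1$)
$B{\left(L \right)} = \sqrt{1 + L}$
$\frac{z{\left(l{\left(-4 \right)} \right)}}{B{\left(144 \right)}} = \frac{\frac{1}{-8 - 4} \left(183 - 4\right)}{\sqrt{1 + 144}} = \frac{\frac{1}{-12} \cdot 179}{\sqrt{145}} = \left(- \frac{1}{12}\right) 179 \frac{\sqrt{145}}{145} = - \frac{179 \frac{\sqrt{145}}{145}}{12} = - \frac{179 \sqrt{145}}{1740}$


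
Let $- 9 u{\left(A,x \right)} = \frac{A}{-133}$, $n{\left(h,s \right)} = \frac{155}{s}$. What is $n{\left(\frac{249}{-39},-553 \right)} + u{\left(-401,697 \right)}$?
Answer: $- \frac{8312}{13509} \approx -0.61529$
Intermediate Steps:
$u{\left(A,x \right)} = \frac{A}{1197}$ ($u{\left(A,x \right)} = - \frac{A \frac{1}{-133}}{9} = - \frac{A \left(- \frac{1}{133}\right)}{9} = - \frac{\left(- \frac{1}{133}\right) A}{9} = \frac{A}{1197}$)
$n{\left(\frac{249}{-39},-553 \right)} + u{\left(-401,697 \right)} = \frac{155}{-553} + \frac{1}{1197} \left(-401\right) = 155 \left(- \frac{1}{553}\right) - \frac{401}{1197} = - \frac{155}{553} - \frac{401}{1197} = - \frac{8312}{13509}$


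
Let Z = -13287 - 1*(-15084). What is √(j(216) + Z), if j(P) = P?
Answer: √2013 ≈ 44.866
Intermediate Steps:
Z = 1797 (Z = -13287 + 15084 = 1797)
√(j(216) + Z) = √(216 + 1797) = √2013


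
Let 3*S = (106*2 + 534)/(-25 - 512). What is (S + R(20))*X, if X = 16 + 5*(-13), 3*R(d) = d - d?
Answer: 36554/1611 ≈ 22.690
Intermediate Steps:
R(d) = 0 (R(d) = (d - d)/3 = (⅓)*0 = 0)
X = -49 (X = 16 - 65 = -49)
S = -746/1611 (S = ((106*2 + 534)/(-25 - 512))/3 = ((212 + 534)/(-537))/3 = (746*(-1/537))/3 = (⅓)*(-746/537) = -746/1611 ≈ -0.46307)
(S + R(20))*X = (-746/1611 + 0)*(-49) = -746/1611*(-49) = 36554/1611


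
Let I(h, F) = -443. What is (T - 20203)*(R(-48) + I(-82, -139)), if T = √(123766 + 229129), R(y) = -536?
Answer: 19778737 - 979*√352895 ≈ 1.9197e+7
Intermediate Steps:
T = √352895 ≈ 594.05
(T - 20203)*(R(-48) + I(-82, -139)) = (√352895 - 20203)*(-536 - 443) = (-20203 + √352895)*(-979) = 19778737 - 979*√352895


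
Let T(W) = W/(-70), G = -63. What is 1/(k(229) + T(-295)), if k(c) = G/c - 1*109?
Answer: -3206/336825 ≈ -0.0095183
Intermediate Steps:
T(W) = -W/70 (T(W) = W*(-1/70) = -W/70)
k(c) = -109 - 63/c (k(c) = -63/c - 1*109 = -63/c - 109 = -109 - 63/c)
1/(k(229) + T(-295)) = 1/((-109 - 63/229) - 1/70*(-295)) = 1/((-109 - 63*1/229) + 59/14) = 1/((-109 - 63/229) + 59/14) = 1/(-25024/229 + 59/14) = 1/(-336825/3206) = -3206/336825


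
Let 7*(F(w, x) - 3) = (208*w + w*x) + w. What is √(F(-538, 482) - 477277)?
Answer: 2*I*√6497183/7 ≈ 728.27*I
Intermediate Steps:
F(w, x) = 3 + 209*w/7 + w*x/7 (F(w, x) = 3 + ((208*w + w*x) + w)/7 = 3 + (209*w + w*x)/7 = 3 + (209*w/7 + w*x/7) = 3 + 209*w/7 + w*x/7)
√(F(-538, 482) - 477277) = √((3 + (209/7)*(-538) + (⅐)*(-538)*482) - 477277) = √((3 - 112442/7 - 259316/7) - 477277) = √(-371737/7 - 477277) = √(-3712676/7) = 2*I*√6497183/7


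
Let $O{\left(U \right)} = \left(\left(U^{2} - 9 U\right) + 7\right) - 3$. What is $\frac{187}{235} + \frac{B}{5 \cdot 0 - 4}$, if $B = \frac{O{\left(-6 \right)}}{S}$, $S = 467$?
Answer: $\frac{163613}{219490} \approx 0.74542$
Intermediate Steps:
$O{\left(U \right)} = 4 + U^{2} - 9 U$ ($O{\left(U \right)} = \left(7 + U^{2} - 9 U\right) - 3 = 4 + U^{2} - 9 U$)
$B = \frac{94}{467}$ ($B = \frac{4 + \left(-6\right)^{2} - -54}{467} = \left(4 + 36 + 54\right) \frac{1}{467} = 94 \cdot \frac{1}{467} = \frac{94}{467} \approx 0.20128$)
$\frac{187}{235} + \frac{B}{5 \cdot 0 - 4} = \frac{187}{235} + \frac{94}{467 \left(5 \cdot 0 - 4\right)} = 187 \cdot \frac{1}{235} + \frac{94}{467 \left(0 - 4\right)} = \frac{187}{235} + \frac{94}{467 \left(-4\right)} = \frac{187}{235} + \frac{94}{467} \left(- \frac{1}{4}\right) = \frac{187}{235} - \frac{47}{934} = \frac{163613}{219490}$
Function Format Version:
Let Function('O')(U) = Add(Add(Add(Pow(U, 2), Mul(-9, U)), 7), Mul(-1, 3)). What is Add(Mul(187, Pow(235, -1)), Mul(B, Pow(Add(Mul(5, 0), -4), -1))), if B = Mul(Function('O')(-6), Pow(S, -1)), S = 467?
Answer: Rational(163613, 219490) ≈ 0.74542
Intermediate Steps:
Function('O')(U) = Add(4, Pow(U, 2), Mul(-9, U)) (Function('O')(U) = Add(Add(7, Pow(U, 2), Mul(-9, U)), -3) = Add(4, Pow(U, 2), Mul(-9, U)))
B = Rational(94, 467) (B = Mul(Add(4, Pow(-6, 2), Mul(-9, -6)), Pow(467, -1)) = Mul(Add(4, 36, 54), Rational(1, 467)) = Mul(94, Rational(1, 467)) = Rational(94, 467) ≈ 0.20128)
Add(Mul(187, Pow(235, -1)), Mul(B, Pow(Add(Mul(5, 0), -4), -1))) = Add(Mul(187, Pow(235, -1)), Mul(Rational(94, 467), Pow(Add(Mul(5, 0), -4), -1))) = Add(Mul(187, Rational(1, 235)), Mul(Rational(94, 467), Pow(Add(0, -4), -1))) = Add(Rational(187, 235), Mul(Rational(94, 467), Pow(-4, -1))) = Add(Rational(187, 235), Mul(Rational(94, 467), Rational(-1, 4))) = Add(Rational(187, 235), Rational(-47, 934)) = Rational(163613, 219490)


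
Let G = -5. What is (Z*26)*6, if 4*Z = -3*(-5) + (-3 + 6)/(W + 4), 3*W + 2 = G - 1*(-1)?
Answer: 1287/2 ≈ 643.50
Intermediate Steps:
W = -2 (W = -⅔ + (-5 - 1*(-1))/3 = -⅔ + (-5 + 1)/3 = -⅔ + (⅓)*(-4) = -⅔ - 4/3 = -2)
Z = 33/8 (Z = (-3*(-5) + (-3 + 6)/(-2 + 4))/4 = (15 + 3/2)/4 = (¼)*(33/2) = 33/8 ≈ 4.1250)
(Z*26)*6 = ((33/8)*26)*6 = (429/4)*6 = 1287/2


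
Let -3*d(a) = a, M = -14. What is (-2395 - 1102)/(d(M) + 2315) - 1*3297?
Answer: -22954314/6959 ≈ -3298.5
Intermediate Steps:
d(a) = -a/3
(-2395 - 1102)/(d(M) + 2315) - 1*3297 = (-2395 - 1102)/(-⅓*(-14) + 2315) - 1*3297 = -3497/(14/3 + 2315) - 3297 = -3497/6959/3 - 3297 = -3497*3/6959 - 3297 = -10491/6959 - 3297 = -22954314/6959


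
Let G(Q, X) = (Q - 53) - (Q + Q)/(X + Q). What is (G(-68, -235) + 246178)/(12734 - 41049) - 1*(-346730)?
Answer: 594935281943/1715889 ≈ 3.4672e+5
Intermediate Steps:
G(Q, X) = -53 + Q - 2*Q/(Q + X) (G(Q, X) = (-53 + Q) - 2*Q/(Q + X) = -53 + Q - 2*Q/(Q + X))
(G(-68, -235) + 246178)/(12734 - 41049) - 1*(-346730) = (((-68)² - 55*(-68) - 53*(-235) - 68*(-235))/(-68 - 235) + 246178)/(12734 - 41049) - 1*(-346730) = ((4624 + 3740 + 12455 + 15980)/(-303) + 246178)/(-28315) + 346730 = (-1/303*36799 + 246178)*(-1/28315) + 346730 = (-36799/303 + 246178)*(-1/28315) + 346730 = (74555135/303)*(-1/28315) + 346730 = -14911027/1715889 + 346730 = 594935281943/1715889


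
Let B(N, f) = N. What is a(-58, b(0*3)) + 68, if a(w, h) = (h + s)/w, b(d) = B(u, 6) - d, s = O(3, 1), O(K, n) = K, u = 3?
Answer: 1969/29 ≈ 67.896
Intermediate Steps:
s = 3
b(d) = 3 - d
a(w, h) = (3 + h)/w (a(w, h) = (h + 3)/w = (3 + h)/w)
a(-58, b(0*3)) + 68 = (3 + (3 - 0*3))/(-58) + 68 = -(3 + (3 - 1*0))/58 + 68 = -(3 + (3 + 0))/58 + 68 = -(3 + 3)/58 + 68 = -1/58*6 + 68 = -3/29 + 68 = 1969/29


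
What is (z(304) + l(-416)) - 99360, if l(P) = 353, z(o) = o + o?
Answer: -98399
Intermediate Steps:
z(o) = 2*o
(z(304) + l(-416)) - 99360 = (2*304 + 353) - 99360 = (608 + 353) - 99360 = 961 - 99360 = -98399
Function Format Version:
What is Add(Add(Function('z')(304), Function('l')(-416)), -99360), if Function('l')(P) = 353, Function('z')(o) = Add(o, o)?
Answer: -98399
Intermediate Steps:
Function('z')(o) = Mul(2, o)
Add(Add(Function('z')(304), Function('l')(-416)), -99360) = Add(Add(Mul(2, 304), 353), -99360) = Add(Add(608, 353), -99360) = Add(961, -99360) = -98399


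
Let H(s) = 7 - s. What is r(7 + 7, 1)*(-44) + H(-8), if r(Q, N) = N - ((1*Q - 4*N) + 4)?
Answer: 587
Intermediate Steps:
r(Q, N) = -4 - Q + 5*N (r(Q, N) = N - ((Q - 4*N) + 4) = N - (4 + Q - 4*N) = N + (-4 - Q + 4*N) = -4 - Q + 5*N)
r(7 + 7, 1)*(-44) + H(-8) = (-4 - (7 + 7) + 5*1)*(-44) + (7 - 1*(-8)) = (-4 - 1*14 + 5)*(-44) + (7 + 8) = (-4 - 14 + 5)*(-44) + 15 = -13*(-44) + 15 = 572 + 15 = 587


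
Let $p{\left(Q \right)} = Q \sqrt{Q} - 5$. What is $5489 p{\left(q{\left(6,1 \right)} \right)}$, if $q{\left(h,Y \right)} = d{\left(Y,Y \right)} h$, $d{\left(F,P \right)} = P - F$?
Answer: $-27445$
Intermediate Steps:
$q{\left(h,Y \right)} = 0$ ($q{\left(h,Y \right)} = \left(Y - Y\right) h = 0 h = 0$)
$p{\left(Q \right)} = -5 + Q^{\frac{3}{2}}$ ($p{\left(Q \right)} = Q^{\frac{3}{2}} - 5 = -5 + Q^{\frac{3}{2}}$)
$5489 p{\left(q{\left(6,1 \right)} \right)} = 5489 \left(-5 + 0^{\frac{3}{2}}\right) = 5489 \left(-5 + 0\right) = 5489 \left(-5\right) = -27445$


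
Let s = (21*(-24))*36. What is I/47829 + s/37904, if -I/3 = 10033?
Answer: -41847539/37768967 ≈ -1.1080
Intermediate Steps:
I = -30099 (I = -3*10033 = -30099)
s = -18144 (s = -504*36 = -18144)
I/47829 + s/37904 = -30099/47829 - 18144/37904 = -30099*1/47829 - 18144*1/37904 = -10033/15943 - 1134/2369 = -41847539/37768967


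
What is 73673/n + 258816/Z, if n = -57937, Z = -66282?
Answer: -3313036063/640030039 ≈ -5.1764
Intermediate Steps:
73673/n + 258816/Z = 73673/(-57937) + 258816/(-66282) = 73673*(-1/57937) + 258816*(-1/66282) = -73673/57937 - 43136/11047 = -3313036063/640030039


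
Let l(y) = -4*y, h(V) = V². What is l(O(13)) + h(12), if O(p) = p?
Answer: 92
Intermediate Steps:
l(O(13)) + h(12) = -4*13 + 12² = -52 + 144 = 92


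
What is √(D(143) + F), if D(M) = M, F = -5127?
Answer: 2*I*√1246 ≈ 70.597*I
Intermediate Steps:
√(D(143) + F) = √(143 - 5127) = √(-4984) = 2*I*√1246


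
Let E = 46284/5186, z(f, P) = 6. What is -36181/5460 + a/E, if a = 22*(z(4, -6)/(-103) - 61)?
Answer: -122036287/776620 ≈ -157.14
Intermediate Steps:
E = 23142/2593 (E = 46284*(1/5186) = 23142/2593 ≈ 8.9248)
a = -138358/103 (a = 22*(6/(-103) - 61) = 22*(6*(-1/103) - 61) = 22*(-6/103 - 61) = 22*(-6289/103) = -138358/103 ≈ -1343.3)
-36181/5460 + a/E = -36181/5460 - 138358/(103*23142/2593) = -36181*1/5460 - 138358/103*2593/23142 = -36181/5460 - 9441113/62727 = -122036287/776620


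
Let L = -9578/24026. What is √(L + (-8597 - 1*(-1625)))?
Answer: 85*I*√139266709/12013 ≈ 83.501*I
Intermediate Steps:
L = -4789/12013 (L = -9578*1/24026 = -4789/12013 ≈ -0.39865)
√(L + (-8597 - 1*(-1625))) = √(-4789/12013 + (-8597 - 1*(-1625))) = √(-4789/12013 + (-8597 + 1625)) = √(-4789/12013 - 6972) = √(-83759425/12013) = 85*I*√139266709/12013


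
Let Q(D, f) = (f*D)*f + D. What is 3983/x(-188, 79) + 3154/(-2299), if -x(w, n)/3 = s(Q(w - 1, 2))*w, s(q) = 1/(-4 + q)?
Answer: -457457531/68244 ≈ -6703.3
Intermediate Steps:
Q(D, f) = D + D*f**2 (Q(D, f) = (D*f)*f + D = D*f**2 + D = D + D*f**2)
x(w, n) = -3*w/(-9 + 5*w) (x(w, n) = -3*w/(-4 + (w - 1)*(1 + 2**2)) = -3*w/(-4 + (-1 + w)*(1 + 4)) = -3*w/(-4 + (-1 + w)*5) = -3*w/(-4 + (-5 + 5*w)) = -3*w/(-9 + 5*w))
3983/x(-188, 79) + 3154/(-2299) = 3983/((-3*(-188)/(-9 + 5*(-188)))) + 3154/(-2299) = 3983/((-3*(-188)/(-9 - 940))) + 3154*(-1/2299) = 3983/((-3*(-188)/(-949))) - 166/121 = 3983/((-3*(-188)*(-1/949))) - 166/121 = 3983/(-564/949) - 166/121 = 3983*(-949/564) - 166/121 = -3779867/564 - 166/121 = -457457531/68244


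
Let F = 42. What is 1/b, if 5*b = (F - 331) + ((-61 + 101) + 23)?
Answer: -5/226 ≈ -0.022124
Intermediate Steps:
b = -226/5 (b = ((42 - 331) + ((-61 + 101) + 23))/5 = (-289 + (40 + 23))/5 = (-289 + 63)/5 = (⅕)*(-226) = -226/5 ≈ -45.200)
1/b = 1/(-226/5) = -5/226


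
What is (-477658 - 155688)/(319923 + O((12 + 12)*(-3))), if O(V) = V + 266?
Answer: -90478/45731 ≈ -1.9785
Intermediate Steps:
O(V) = 266 + V
(-477658 - 155688)/(319923 + O((12 + 12)*(-3))) = (-477658 - 155688)/(319923 + (266 + (12 + 12)*(-3))) = -633346/(319923 + (266 + 24*(-3))) = -633346/(319923 + (266 - 72)) = -633346/(319923 + 194) = -633346/320117 = -633346*1/320117 = -90478/45731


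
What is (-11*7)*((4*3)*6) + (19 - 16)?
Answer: -5541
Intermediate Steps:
(-11*7)*((4*3)*6) + (19 - 16) = -924*6 + 3 = -77*72 + 3 = -5544 + 3 = -5541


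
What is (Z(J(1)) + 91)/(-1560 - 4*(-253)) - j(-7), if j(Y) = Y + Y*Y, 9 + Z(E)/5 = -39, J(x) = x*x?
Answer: -22867/548 ≈ -41.728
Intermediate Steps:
J(x) = x**2
Z(E) = -240 (Z(E) = -45 + 5*(-39) = -45 - 195 = -240)
j(Y) = Y + Y**2
(Z(J(1)) + 91)/(-1560 - 4*(-253)) - j(-7) = (-240 + 91)/(-1560 - 4*(-253)) - (-7)*(1 - 7) = -149/(-1560 + 1012) - (-7)*(-6) = -149/(-548) - 1*42 = -149*(-1/548) - 42 = 149/548 - 42 = -22867/548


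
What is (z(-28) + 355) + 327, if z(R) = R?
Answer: 654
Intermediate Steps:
(z(-28) + 355) + 327 = (-28 + 355) + 327 = 327 + 327 = 654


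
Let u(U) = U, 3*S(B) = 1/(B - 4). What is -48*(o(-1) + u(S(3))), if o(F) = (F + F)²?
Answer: -176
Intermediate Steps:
o(F) = 4*F² (o(F) = (2*F)² = 4*F²)
S(B) = 1/(3*(-4 + B)) (S(B) = 1/(3*(B - 4)) = 1/(3*(-4 + B)))
-48*(o(-1) + u(S(3))) = -48*(4*(-1)² + 1/(3*(-4 + 3))) = -48*(4*1 + (⅓)/(-1)) = -48*(4 + (⅓)*(-1)) = -48*(4 - ⅓) = -48*11/3 = -176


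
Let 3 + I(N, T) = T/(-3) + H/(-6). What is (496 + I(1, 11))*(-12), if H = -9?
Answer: -5890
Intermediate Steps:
I(N, T) = -3/2 - T/3 (I(N, T) = -3 + (T/(-3) - 9/(-6)) = -3 + (T*(-⅓) - 9*(-⅙)) = -3 + (-T/3 + 3/2) = -3 + (3/2 - T/3) = -3/2 - T/3)
(496 + I(1, 11))*(-12) = (496 + (-3/2 - ⅓*11))*(-12) = (496 + (-3/2 - 11/3))*(-12) = (496 - 31/6)*(-12) = (2945/6)*(-12) = -5890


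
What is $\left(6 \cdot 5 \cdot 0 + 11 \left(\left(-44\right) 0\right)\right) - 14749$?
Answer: $-14749$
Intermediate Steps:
$\left(6 \cdot 5 \cdot 0 + 11 \left(\left(-44\right) 0\right)\right) - 14749 = \left(30 \cdot 0 + 11 \cdot 0\right) - 14749 = \left(0 + 0\right) - 14749 = 0 - 14749 = -14749$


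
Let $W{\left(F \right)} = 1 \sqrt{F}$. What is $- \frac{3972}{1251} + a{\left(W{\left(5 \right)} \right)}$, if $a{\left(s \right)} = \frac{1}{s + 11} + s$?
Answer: $- \frac{148997}{48372} + \frac{115 \sqrt{5}}{116} \approx -0.86344$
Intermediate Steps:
$W{\left(F \right)} = \sqrt{F}$
$a{\left(s \right)} = s + \frac{1}{11 + s}$ ($a{\left(s \right)} = \frac{1}{11 + s} + s = s + \frac{1}{11 + s}$)
$- \frac{3972}{1251} + a{\left(W{\left(5 \right)} \right)} = - \frac{3972}{1251} + \frac{1 + \left(\sqrt{5}\right)^{2} + 11 \sqrt{5}}{11 + \sqrt{5}} = \left(-3972\right) \frac{1}{1251} + \frac{1 + 5 + 11 \sqrt{5}}{11 + \sqrt{5}} = - \frac{1324}{417} + \frac{6 + 11 \sqrt{5}}{11 + \sqrt{5}}$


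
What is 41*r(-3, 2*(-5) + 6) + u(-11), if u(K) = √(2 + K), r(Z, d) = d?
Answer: -164 + 3*I ≈ -164.0 + 3.0*I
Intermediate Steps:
41*r(-3, 2*(-5) + 6) + u(-11) = 41*(2*(-5) + 6) + √(2 - 11) = 41*(-10 + 6) + √(-9) = 41*(-4) + 3*I = -164 + 3*I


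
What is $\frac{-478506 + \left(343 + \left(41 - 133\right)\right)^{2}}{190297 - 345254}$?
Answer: $\frac{415505}{154957} \approx 2.6814$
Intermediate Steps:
$\frac{-478506 + \left(343 + \left(41 - 133\right)\right)^{2}}{190297 - 345254} = \frac{-478506 + \left(343 - 92\right)^{2}}{-154957} = \left(-478506 + 251^{2}\right) \left(- \frac{1}{154957}\right) = \left(-478506 + 63001\right) \left(- \frac{1}{154957}\right) = \left(-415505\right) \left(- \frac{1}{154957}\right) = \frac{415505}{154957}$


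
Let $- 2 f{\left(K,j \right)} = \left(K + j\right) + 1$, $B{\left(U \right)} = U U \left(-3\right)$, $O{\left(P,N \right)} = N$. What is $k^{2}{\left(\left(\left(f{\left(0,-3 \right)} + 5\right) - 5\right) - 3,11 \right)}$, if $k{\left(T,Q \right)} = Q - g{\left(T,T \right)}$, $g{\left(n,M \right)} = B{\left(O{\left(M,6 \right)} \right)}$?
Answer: $14161$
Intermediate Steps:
$B{\left(U \right)} = - 3 U^{2}$ ($B{\left(U \right)} = U^{2} \left(-3\right) = - 3 U^{2}$)
$g{\left(n,M \right)} = -108$ ($g{\left(n,M \right)} = - 3 \cdot 6^{2} = \left(-3\right) 36 = -108$)
$f{\left(K,j \right)} = - \frac{1}{2} - \frac{K}{2} - \frac{j}{2}$ ($f{\left(K,j \right)} = - \frac{\left(K + j\right) + 1}{2} = - \frac{1 + K + j}{2} = - \frac{1}{2} - \frac{K}{2} - \frac{j}{2}$)
$k{\left(T,Q \right)} = 108 + Q$ ($k{\left(T,Q \right)} = Q - -108 = Q + 108 = 108 + Q$)
$k^{2}{\left(\left(\left(f{\left(0,-3 \right)} + 5\right) - 5\right) - 3,11 \right)} = \left(108 + 11\right)^{2} = 119^{2} = 14161$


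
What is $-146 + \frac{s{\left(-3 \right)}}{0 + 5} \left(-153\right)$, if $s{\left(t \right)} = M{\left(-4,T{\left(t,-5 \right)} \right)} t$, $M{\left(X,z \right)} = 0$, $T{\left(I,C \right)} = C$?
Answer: $-146$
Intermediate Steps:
$s{\left(t \right)} = 0$ ($s{\left(t \right)} = 0 t = 0$)
$-146 + \frac{s{\left(-3 \right)}}{0 + 5} \left(-153\right) = -146 + \frac{1}{0 + 5} \cdot 0 \left(-153\right) = -146 + \frac{1}{5} \cdot 0 \left(-153\right) = -146 + 0 \left(-153\right) = -146 + 0 = -146$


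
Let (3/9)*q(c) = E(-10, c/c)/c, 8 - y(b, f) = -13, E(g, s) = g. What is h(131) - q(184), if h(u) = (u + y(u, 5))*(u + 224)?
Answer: 4964335/92 ≈ 53960.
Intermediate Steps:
y(b, f) = 21 (y(b, f) = 8 - 1*(-13) = 8 + 13 = 21)
q(c) = -30/c (q(c) = 3*(-10/c) = -30/c)
h(u) = (21 + u)*(224 + u) (h(u) = (u + 21)*(u + 224) = (21 + u)*(224 + u))
h(131) - q(184) = (4704 + 131² + 245*131) - (-30)/184 = (4704 + 17161 + 32095) - (-30)/184 = 53960 - 1*(-15/92) = 53960 + 15/92 = 4964335/92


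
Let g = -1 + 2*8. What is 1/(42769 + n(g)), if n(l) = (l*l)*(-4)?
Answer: 1/41869 ≈ 2.3884e-5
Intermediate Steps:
g = 15 (g = -1 + 16 = 15)
n(l) = -4*l² (n(l) = l²*(-4) = -4*l²)
1/(42769 + n(g)) = 1/(42769 - 4*15²) = 1/(42769 - 4*225) = 1/(42769 - 900) = 1/41869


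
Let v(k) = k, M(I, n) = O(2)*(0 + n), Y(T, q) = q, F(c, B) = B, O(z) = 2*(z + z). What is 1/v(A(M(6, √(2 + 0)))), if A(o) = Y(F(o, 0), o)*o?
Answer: 1/128 ≈ 0.0078125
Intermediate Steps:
O(z) = 4*z (O(z) = 2*(2*z) = 4*z)
M(I, n) = 8*n (M(I, n) = (4*2)*(0 + n) = 8*n)
A(o) = o² (A(o) = o*o = o²)
1/v(A(M(6, √(2 + 0)))) = 1/((8*√(2 + 0))²) = 1/((8*√2)²) = 1/128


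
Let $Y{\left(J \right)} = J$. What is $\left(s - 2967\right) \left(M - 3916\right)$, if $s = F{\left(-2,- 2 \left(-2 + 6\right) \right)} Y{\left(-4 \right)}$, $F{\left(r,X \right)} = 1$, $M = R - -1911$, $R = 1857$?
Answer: $439708$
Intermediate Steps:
$M = 3768$ ($M = 1857 - -1911 = 1857 + 1911 = 3768$)
$s = -4$ ($s = 1 \left(-4\right) = -4$)
$\left(s - 2967\right) \left(M - 3916\right) = \left(-4 - 2967\right) \left(3768 - 3916\right) = \left(-2971\right) \left(-148\right) = 439708$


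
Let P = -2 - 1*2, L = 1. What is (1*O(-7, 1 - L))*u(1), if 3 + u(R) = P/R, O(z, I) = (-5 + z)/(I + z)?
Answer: -12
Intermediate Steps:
P = -4 (P = -2 - 2 = -4)
O(z, I) = (-5 + z)/(I + z)
u(R) = -3 - 4/R
(1*O(-7, 1 - L))*u(1) = (1*((-5 - 7)/((1 - 1*1) - 7)))*(-3 - 4/1) = (1*(-12/((1 - 1) - 7)))*(-3 - 4*1) = (1*(-12/(0 - 7)))*(-3 - 4) = (1*(-12/(-7)))*(-7) = (1*(-⅐*(-12)))*(-7) = (1*(12/7))*(-7) = (12/7)*(-7) = -12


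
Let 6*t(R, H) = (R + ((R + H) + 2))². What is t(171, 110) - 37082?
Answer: -8188/3 ≈ -2729.3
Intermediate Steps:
t(R, H) = (2 + H + 2*R)²/6 (t(R, H) = (R + ((R + H) + 2))²/6 = (R + ((H + R) + 2))²/6 = (R + (2 + H + R))²/6 = (2 + H + 2*R)²/6)
t(171, 110) - 37082 = (2 + 110 + 2*171)²/6 - 37082 = (2 + 110 + 342)²/6 - 37082 = (⅙)*454² - 37082 = (⅙)*206116 - 37082 = 103058/3 - 37082 = -8188/3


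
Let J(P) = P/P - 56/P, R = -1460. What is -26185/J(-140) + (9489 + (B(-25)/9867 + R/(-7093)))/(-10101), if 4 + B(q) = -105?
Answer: -13222872631457267/706934959731 ≈ -18705.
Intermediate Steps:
B(q) = -109 (B(q) = -4 - 105 = -109)
J(P) = 1 - 56/P
-26185/J(-140) + (9489 + (B(-25)/9867 + R/(-7093)))/(-10101) = -26185*(-140/(-56 - 140)) + (9489 + (-109/9867 - 1460/(-7093)))/(-10101) = -26185/((-1/140*(-196))) + (9489 + (-109*1/9867 - 1460*(-1/7093)))*(-1/10101) = -26185/7/5 + (9489 + (-109/9867 + 1460/7093))*(-1/10101) = -26185*5/7 + (9489 + 13632683/69986631)*(-1/10101) = -130925/7 + (664116774242/69986631)*(-1/10101) = -130925/7 - 664116774242/706934959731 = -13222872631457267/706934959731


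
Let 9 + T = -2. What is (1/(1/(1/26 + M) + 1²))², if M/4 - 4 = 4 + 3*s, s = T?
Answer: 6754801/6620329 ≈ 1.0203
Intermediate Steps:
T = -11 (T = -9 - 2 = -11)
s = -11
M = -100 (M = 16 + 4*(4 + 3*(-11)) = 16 + 4*(4 - 33) = 16 + 4*(-29) = 16 - 116 = -100)
(1/(1/(1/26 + M) + 1²))² = (1/(1/(1/26 - 100) + 1²))² = (1/(1/(1/26 - 100) + 1))² = (1/(1/(-2599/26) + 1))² = (1/(-26/2599 + 1))² = (1/(2573/2599))² = (2599/2573)² = 6754801/6620329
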